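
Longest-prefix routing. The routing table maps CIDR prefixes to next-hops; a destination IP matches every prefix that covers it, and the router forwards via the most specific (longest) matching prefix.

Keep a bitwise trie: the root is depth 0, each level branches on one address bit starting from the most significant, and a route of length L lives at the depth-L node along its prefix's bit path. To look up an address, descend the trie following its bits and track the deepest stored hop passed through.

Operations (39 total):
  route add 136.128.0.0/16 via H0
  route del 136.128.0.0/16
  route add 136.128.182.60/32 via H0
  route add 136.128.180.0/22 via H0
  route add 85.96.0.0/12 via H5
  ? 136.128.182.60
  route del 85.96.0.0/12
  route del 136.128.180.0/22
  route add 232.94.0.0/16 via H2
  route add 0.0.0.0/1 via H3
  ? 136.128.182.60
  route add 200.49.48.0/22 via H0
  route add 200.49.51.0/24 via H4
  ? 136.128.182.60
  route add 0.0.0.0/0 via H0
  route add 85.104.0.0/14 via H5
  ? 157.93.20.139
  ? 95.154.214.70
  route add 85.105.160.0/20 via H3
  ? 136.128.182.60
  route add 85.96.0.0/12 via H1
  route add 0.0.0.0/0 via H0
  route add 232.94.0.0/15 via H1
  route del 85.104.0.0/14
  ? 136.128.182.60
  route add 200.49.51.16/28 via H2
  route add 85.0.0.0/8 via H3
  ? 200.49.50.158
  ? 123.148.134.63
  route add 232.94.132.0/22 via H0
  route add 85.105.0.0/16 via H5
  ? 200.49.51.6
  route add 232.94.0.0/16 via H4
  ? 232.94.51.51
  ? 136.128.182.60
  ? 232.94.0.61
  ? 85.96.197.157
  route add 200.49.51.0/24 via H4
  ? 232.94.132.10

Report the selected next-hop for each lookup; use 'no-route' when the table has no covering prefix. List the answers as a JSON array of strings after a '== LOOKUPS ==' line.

Process each operation:
  add 136.128.0.0/16 -> H0 at depth 16
  - 136.128.0.0/16 clear@16
  add 136.128.182.60/32 -> H0 at depth 32
  add 136.128.180.0/22 -> H0 at depth 22
  add 85.96.0.0/12 -> H5 at depth 12
  ? 136.128.182.60  path d0:-→d1:-→d2:-→d3:-→d4:-→d5:-→d6:-→d7:-→d8:-→d9:-→d10:-→d11:-→d12:-→d13:-→d14:-→d15:-→d16:-→d17:-→d18:-→d19:-→d20:-→d21:-→d22:H0→d23:-→d24:-→d25:-→d26:-→d27:-→d28:-→d29:-→d30:-→d31:-→d32:H0  best=H0
  - 85.96.0.0/12 clear@12
  - 136.128.180.0/22 clear@22
  add 232.94.0.0/16 -> H2 at depth 16
  add 0.0.0.0/1 -> H3 at depth 1
  ? 136.128.182.60  path d0:-→d1:-→d2:-→d3:-→d4:-→d5:-→d6:-→d7:-→d8:-→d9:-→d10:-→d11:-→d12:-→d13:-→d14:-→d15:-→d16:-→d17:-→d18:-→d19:-→d20:-→d21:-→d22:-→d23:-→d24:-→d25:-→d26:-→d27:-→d28:-→d29:-→d30:-→d31:-→d32:H0  best=H0
  add 200.49.48.0/22 -> H0 at depth 22
  add 200.49.51.0/24 -> H4 at depth 24
  ? 136.128.182.60  path d0:-→d1:-→d2:-→d3:-→d4:-→d5:-→d6:-→d7:-→d8:-→d9:-→d10:-→d11:-→d12:-→d13:-→d14:-→d15:-→d16:-→d17:-→d18:-→d19:-→d20:-→d21:-→d22:-→d23:-→d24:-→d25:-→d26:-→d27:-→d28:-→d29:-→d30:-→d31:-→d32:H0  best=H0
  add 0.0.0.0/0 -> H0 at depth 0
  add 85.104.0.0/14 -> H5 at depth 14
  ? 157.93.20.139  path d0:H0→d1:-→d2:-→d3:-  best=H0
  ? 95.154.214.70  path d0:H0→d1:H3→d2:-→d3:-→d4:-  best=H3
  add 85.105.160.0/20 -> H3 at depth 20
  ? 136.128.182.60  path d0:H0→d1:-→d2:-→d3:-→d4:-→d5:-→d6:-→d7:-→d8:-→d9:-→d10:-→d11:-→d12:-→d13:-→d14:-→d15:-→d16:-→d17:-→d18:-→d19:-→d20:-→d21:-→d22:-→d23:-→d24:-→d25:-→d26:-→d27:-→d28:-→d29:-→d30:-→d31:-→d32:H0  best=H0
  add 85.96.0.0/12 -> H1 at depth 12
  add 0.0.0.0/0 -> H0 at depth 0
  add 232.94.0.0/15 -> H1 at depth 15
  - 85.104.0.0/14 clear@14
  ? 136.128.182.60  path d0:H0→d1:-→d2:-→d3:-→d4:-→d5:-→d6:-→d7:-→d8:-→d9:-→d10:-→d11:-→d12:-→d13:-→d14:-→d15:-→d16:-→d17:-→d18:-→d19:-→d20:-→d21:-→d22:-→d23:-→d24:-→d25:-→d26:-→d27:-→d28:-→d29:-→d30:-→d31:-→d32:H0  best=H0
  add 200.49.51.16/28 -> H2 at depth 28
  add 85.0.0.0/8 -> H3 at depth 8
  ? 200.49.50.158  path d0:H0→d1:-→d2:-→d3:-→d4:-→d5:-→d6:-→d7:-→d8:-→d9:-→d10:-→d11:-→d12:-→d13:-→d14:-→d15:-→d16:-→d17:-→d18:-→d19:-→d20:-→d21:-→d22:H0→d23:-  best=H0
  ? 123.148.134.63  path d0:H0→d1:H3→d2:-  best=H3
  add 232.94.132.0/22 -> H0 at depth 22
  add 85.105.0.0/16 -> H5 at depth 16
  ? 200.49.51.6  path d0:H0→d1:-→d2:-→d3:-→d4:-→d5:-→d6:-→d7:-→d8:-→d9:-→d10:-→d11:-→d12:-→d13:-→d14:-→d15:-→d16:-→d17:-→d18:-→d19:-→d20:-→d21:-→d22:H0→d23:-→d24:H4→d25:-→d26:-→d27:-  best=H4
  add 232.94.0.0/16 -> H4 at depth 16
  ? 232.94.51.51  path d0:H0→d1:-→d2:-→d3:-→d4:-→d5:-→d6:-→d7:-→d8:-→d9:-→d10:-→d11:-→d12:-→d13:-→d14:-→d15:H1→d16:H4  best=H4
  ? 136.128.182.60  path d0:H0→d1:-→d2:-→d3:-→d4:-→d5:-→d6:-→d7:-→d8:-→d9:-→d10:-→d11:-→d12:-→d13:-→d14:-→d15:-→d16:-→d17:-→d18:-→d19:-→d20:-→d21:-→d22:-→d23:-→d24:-→d25:-→d26:-→d27:-→d28:-→d29:-→d30:-→d31:-→d32:H0  best=H0
  ? 232.94.0.61  path d0:H0→d1:-→d2:-→d3:-→d4:-→d5:-→d6:-→d7:-→d8:-→d9:-→d10:-→d11:-→d12:-→d13:-→d14:-→d15:H1→d16:H4  best=H4
  ? 85.96.197.157  path d0:H0→d1:H3→d2:-→d3:-→d4:-→d5:-→d6:-→d7:-→d8:H3→d9:-→d10:-→d11:-→d12:H1  best=H1
  add 200.49.51.0/24 -> H4 at depth 24
  ? 232.94.132.10  path d0:H0→d1:-→d2:-→d3:-→d4:-→d5:-→d6:-→d7:-→d8:-→d9:-→d10:-→d11:-→d12:-→d13:-→d14:-→d15:H1→d16:H4→d17:-→d18:-→d19:-→d20:-→d21:-→d22:H0  best=H0

== LOOKUPS ==
["H0","H0","H0","H0","H3","H0","H0","H0","H3","H4","H4","H0","H4","H1","H0"]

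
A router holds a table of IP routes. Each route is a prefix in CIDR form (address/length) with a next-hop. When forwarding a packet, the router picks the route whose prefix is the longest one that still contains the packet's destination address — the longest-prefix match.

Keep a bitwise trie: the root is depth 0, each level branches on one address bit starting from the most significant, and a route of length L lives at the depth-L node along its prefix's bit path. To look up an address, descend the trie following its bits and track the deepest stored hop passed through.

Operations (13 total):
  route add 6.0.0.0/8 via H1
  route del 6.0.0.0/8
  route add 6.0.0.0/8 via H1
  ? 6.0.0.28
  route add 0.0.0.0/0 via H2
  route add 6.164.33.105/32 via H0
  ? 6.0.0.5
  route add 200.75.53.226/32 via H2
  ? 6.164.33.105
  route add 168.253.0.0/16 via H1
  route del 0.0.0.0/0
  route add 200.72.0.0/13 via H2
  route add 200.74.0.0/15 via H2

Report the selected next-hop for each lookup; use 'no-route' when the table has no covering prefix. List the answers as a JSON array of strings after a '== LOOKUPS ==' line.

Trace:
  add 6.0.0.0/8 -> H1 at depth 8
  del 6.0.0.0/8 (clear depth 8)
  add 6.0.0.0/8 -> H1 at depth 8
  lookup 6.0.0.28: bits 00000110 walk d0:-→d1:-→d2:-→d3:-→d4:-→d5:-→d6:-→d7:-→d8:H1 -> H1
  add 0.0.0.0/0 -> H2 at depth 0
  add 6.164.33.105/32 -> H0 at depth 32
  lookup 6.0.0.5: bits 00000110 walk d0:H2→d1:-→d2:-→d3:-→d4:-→d5:-→d6:-→d7:-→d8:H1 -> H1
  add 200.75.53.226/32 -> H2 at depth 32
  lookup 6.164.33.105: bits 00000110101001000010000101101001 walk d0:H2→d1:-→d2:-→d3:-→d4:-→d5:-→d6:-→d7:-→d8:H1→d9:-→d10:-→d11:-→d12:-→d13:-→d14:-→d15:-→d16:-→d17:-→d18:-→d19:-→d20:-→d21:-→d22:-→d23:-→d24:-→d25:-→d26:-→d27:-→d28:-→d29:-→d30:-→d31:-→d32:H0 -> H0
  add 168.253.0.0/16 -> H1 at depth 16
  del 0.0.0.0/0 (clear depth 0)
  add 200.72.0.0/13 -> H2 at depth 13
  add 200.74.0.0/15 -> H2 at depth 15

== LOOKUPS ==
["H1","H1","H0"]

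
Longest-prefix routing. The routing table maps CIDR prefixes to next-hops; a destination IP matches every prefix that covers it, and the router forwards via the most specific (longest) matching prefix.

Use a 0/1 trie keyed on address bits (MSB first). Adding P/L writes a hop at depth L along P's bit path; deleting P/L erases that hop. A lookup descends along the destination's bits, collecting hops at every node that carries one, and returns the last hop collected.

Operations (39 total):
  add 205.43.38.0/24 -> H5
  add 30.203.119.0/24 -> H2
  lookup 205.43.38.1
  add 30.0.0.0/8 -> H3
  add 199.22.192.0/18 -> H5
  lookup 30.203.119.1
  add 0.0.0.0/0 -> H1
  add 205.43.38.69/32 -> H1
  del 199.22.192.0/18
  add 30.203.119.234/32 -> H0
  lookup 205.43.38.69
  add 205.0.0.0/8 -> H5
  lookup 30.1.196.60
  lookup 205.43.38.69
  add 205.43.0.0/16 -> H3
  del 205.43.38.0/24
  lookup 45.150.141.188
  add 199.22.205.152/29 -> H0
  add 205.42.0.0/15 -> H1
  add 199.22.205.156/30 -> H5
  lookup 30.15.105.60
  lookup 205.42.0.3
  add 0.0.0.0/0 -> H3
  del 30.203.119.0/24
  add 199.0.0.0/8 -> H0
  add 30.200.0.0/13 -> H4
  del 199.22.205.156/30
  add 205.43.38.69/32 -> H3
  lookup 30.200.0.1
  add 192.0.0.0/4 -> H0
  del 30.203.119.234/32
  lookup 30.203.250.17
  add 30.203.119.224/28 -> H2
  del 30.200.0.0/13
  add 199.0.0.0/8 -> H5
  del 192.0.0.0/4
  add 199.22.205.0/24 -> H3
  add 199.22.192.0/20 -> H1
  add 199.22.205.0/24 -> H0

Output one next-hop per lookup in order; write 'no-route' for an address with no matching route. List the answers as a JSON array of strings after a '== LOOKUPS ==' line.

Apply in order:
  + 205.43.38.0/24 (H5) depth=24
  + 30.203.119.0/24 (H2) depth=24
  lookup 205.43.38.1: bits 110011010010101100100110 walk d0:-→d1:-→d2:-→d3:-→d4:-→d5:-→d6:-→d7:-→d8:-→d9:-→d10:-→d11:-→d12:-→d13:-→d14:-→d15:-→d16:-→d17:-→d18:-→d19:-→d20:-→d21:-→d22:-→d23:-→d24:H5 -> H5
  + 30.0.0.0/8 (H3) depth=8
  + 199.22.192.0/18 (H5) depth=18
  lookup 30.203.119.1: bits 000111101100101101110111 walk d0:-→d1:-→d2:-→d3:-→d4:-→d5:-→d6:-→d7:-→d8:H3→d9:-→d10:-→d11:-→d12:-→d13:-→d14:-→d15:-→d16:-→d17:-→d18:-→d19:-→d20:-→d21:-→d22:-→d23:-→d24:H2 -> H2
  + 0.0.0.0/0 (H1) depth=0
  + 205.43.38.69/32 (H1) depth=32
  del 199.22.192.0/18 (clear depth 18)
  + 30.203.119.234/32 (H0) depth=32
  lookup 205.43.38.69: bits 11001101001010110010011001000101 walk d0:H1→d1:-→d2:-→d3:-→d4:-→d5:-→d6:-→d7:-→d8:-→d9:-→d10:-→d11:-→d12:-→d13:-→d14:-→d15:-→d16:-→d17:-→d18:-→d19:-→d20:-→d21:-→d22:-→d23:-→d24:H5→d25:-→d26:-→d27:-→d28:-→d29:-→d30:-→d31:-→d32:H1 -> H1
  + 205.0.0.0/8 (H5) depth=8
  lookup 30.1.196.60: bits 00011110 walk d0:H1→d1:-→d2:-→d3:-→d4:-→d5:-→d6:-→d7:-→d8:H3 -> H3
  lookup 205.43.38.69: bits 11001101001010110010011001000101 walk d0:H1→d1:-→d2:-→d3:-→d4:-→d5:-→d6:-→d7:-→d8:H5→d9:-→d10:-→d11:-→d12:-→d13:-→d14:-→d15:-→d16:-→d17:-→d18:-→d19:-→d20:-→d21:-→d22:-→d23:-→d24:H5→d25:-→d26:-→d27:-→d28:-→d29:-→d30:-→d31:-→d32:H1 -> H1
  + 205.43.0.0/16 (H3) depth=16
  del 205.43.38.0/24 (clear depth 24)
  lookup 45.150.141.188: bits 00 walk d0:H1→d1:-→d2:- -> H1
  + 199.22.205.152/29 (H0) depth=29
  + 205.42.0.0/15 (H1) depth=15
  + 199.22.205.156/30 (H5) depth=30
  lookup 30.15.105.60: bits 00011110 walk d0:H1→d1:-→d2:-→d3:-→d4:-→d5:-→d6:-→d7:-→d8:H3 -> H3
  lookup 205.42.0.3: bits 110011010010101 walk d0:H1→d1:-→d2:-→d3:-→d4:-→d5:-→d6:-→d7:-→d8:H5→d9:-→d10:-→d11:-→d12:-→d13:-→d14:-→d15:H1 -> H1
  + 0.0.0.0/0 (H3) depth=0
  del 30.203.119.0/24 (clear depth 24)
  + 199.0.0.0/8 (H0) depth=8
  + 30.200.0.0/13 (H4) depth=13
  del 199.22.205.156/30 (clear depth 30)
  + 205.43.38.69/32 (H3) depth=32
  lookup 30.200.0.1: bits 00011110110010 walk d0:H3→d1:-→d2:-→d3:-→d4:-→d5:-→d6:-→d7:-→d8:H3→d9:-→d10:-→d11:-→d12:-→d13:H4→d14:- -> H4
  + 192.0.0.0/4 (H0) depth=4
  del 30.203.119.234/32 (clear depth 32)
  lookup 30.203.250.17: bits 0001111011001011 walk d0:H3→d1:-→d2:-→d3:-→d4:-→d5:-→d6:-→d7:-→d8:H3→d9:-→d10:-→d11:-→d12:-→d13:H4→d14:-→d15:-→d16:- -> H4
  + 30.203.119.224/28 (H2) depth=28
  del 30.200.0.0/13 (clear depth 13)
  + 199.0.0.0/8 (H5) depth=8
  del 192.0.0.0/4 (clear depth 4)
  + 199.22.205.0/24 (H3) depth=24
  + 199.22.192.0/20 (H1) depth=20
  + 199.22.205.0/24 (H0) depth=24

== LOOKUPS ==
["H5","H2","H1","H3","H1","H1","H3","H1","H4","H4"]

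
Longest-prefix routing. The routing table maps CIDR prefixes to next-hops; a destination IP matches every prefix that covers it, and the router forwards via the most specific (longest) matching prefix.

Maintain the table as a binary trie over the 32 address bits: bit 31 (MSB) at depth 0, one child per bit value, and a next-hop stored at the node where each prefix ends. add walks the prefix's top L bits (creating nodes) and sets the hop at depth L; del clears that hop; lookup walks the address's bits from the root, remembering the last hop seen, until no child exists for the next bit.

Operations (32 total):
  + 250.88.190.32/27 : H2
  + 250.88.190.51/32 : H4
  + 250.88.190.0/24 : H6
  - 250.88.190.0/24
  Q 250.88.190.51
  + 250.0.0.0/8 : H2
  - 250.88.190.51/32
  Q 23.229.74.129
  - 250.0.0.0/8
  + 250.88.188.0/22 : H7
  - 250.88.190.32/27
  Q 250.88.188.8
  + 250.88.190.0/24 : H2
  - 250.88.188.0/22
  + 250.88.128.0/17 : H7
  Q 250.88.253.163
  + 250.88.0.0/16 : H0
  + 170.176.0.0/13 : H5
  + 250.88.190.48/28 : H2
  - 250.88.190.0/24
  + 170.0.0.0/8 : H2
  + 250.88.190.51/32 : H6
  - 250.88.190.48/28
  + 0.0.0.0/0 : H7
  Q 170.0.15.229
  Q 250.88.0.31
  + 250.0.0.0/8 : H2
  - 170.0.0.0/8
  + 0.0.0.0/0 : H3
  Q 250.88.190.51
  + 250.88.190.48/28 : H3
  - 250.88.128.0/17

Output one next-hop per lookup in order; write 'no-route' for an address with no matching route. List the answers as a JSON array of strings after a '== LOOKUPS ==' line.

Apply in order:
  add 250.88.190.32/27 -> H2 at depth 27
  add 250.88.190.51/32 -> H4 at depth 32
  add 250.88.190.0/24 -> H6 at depth 24
  - 250.88.190.0/24 clear@24
  lookup 250.88.190.51: bits 11111010010110001011111000110011 walk d0:-→d1:-→d2:-→d3:-→d4:-→d5:-→d6:-→d7:-→d8:-→d9:-→d10:-→d11:-→d12:-→d13:-→d14:-→d15:-→d16:-→d17:-→d18:-→d19:-→d20:-→d21:-→d22:-→d23:-→d24:-→d25:-→d26:-→d27:H2→d28:-→d29:-→d30:-→d31:-→d32:H4 -> H4
  add 250.0.0.0/8 -> H2 at depth 8
  - 250.88.190.51/32 clear@32
  lookup 23.229.74.129: bits ε walk d0:- -> no-route
  - 250.0.0.0/8 clear@8
  add 250.88.188.0/22 -> H7 at depth 22
  - 250.88.190.32/27 clear@27
  lookup 250.88.188.8: bits 1111101001011000101111 walk d0:-→d1:-→d2:-→d3:-→d4:-→d5:-→d6:-→d7:-→d8:-→d9:-→d10:-→d11:-→d12:-→d13:-→d14:-→d15:-→d16:-→d17:-→d18:-→d19:-→d20:-→d21:-→d22:H7 -> H7
  add 250.88.190.0/24 -> H2 at depth 24
  - 250.88.188.0/22 clear@22
  add 250.88.128.0/17 -> H7 at depth 17
  lookup 250.88.253.163: bits 11111010010110001 walk d0:-→d1:-→d2:-→d3:-→d4:-→d5:-→d6:-→d7:-→d8:-→d9:-→d10:-→d11:-→d12:-→d13:-→d14:-→d15:-→d16:-→d17:H7 -> H7
  add 250.88.0.0/16 -> H0 at depth 16
  add 170.176.0.0/13 -> H5 at depth 13
  add 250.88.190.48/28 -> H2 at depth 28
  - 250.88.190.0/24 clear@24
  add 170.0.0.0/8 -> H2 at depth 8
  add 250.88.190.51/32 -> H6 at depth 32
  - 250.88.190.48/28 clear@28
  add 0.0.0.0/0 -> H7 at depth 0
  lookup 170.0.15.229: bits 10101010 walk d0:H7→d1:-→d2:-→d3:-→d4:-→d5:-→d6:-→d7:-→d8:H2 -> H2
  lookup 250.88.0.31: bits 1111101001011000 walk d0:H7→d1:-→d2:-→d3:-→d4:-→d5:-→d6:-→d7:-→d8:-→d9:-→d10:-→d11:-→d12:-→d13:-→d14:-→d15:-→d16:H0 -> H0
  add 250.0.0.0/8 -> H2 at depth 8
  - 170.0.0.0/8 clear@8
  add 0.0.0.0/0 -> H3 at depth 0
  lookup 250.88.190.51: bits 11111010010110001011111000110011 walk d0:H3→d1:-→d2:-→d3:-→d4:-→d5:-→d6:-→d7:-→d8:H2→d9:-→d10:-→d11:-→d12:-→d13:-→d14:-→d15:-→d16:H0→d17:H7→d18:-→d19:-→d20:-→d21:-→d22:-→d23:-→d24:-→d25:-→d26:-→d27:-→d28:-→d29:-→d30:-→d31:-→d32:H6 -> H6
  add 250.88.190.48/28 -> H3 at depth 28
  - 250.88.128.0/17 clear@17

== LOOKUPS ==
["H4","no-route","H7","H7","H2","H0","H6"]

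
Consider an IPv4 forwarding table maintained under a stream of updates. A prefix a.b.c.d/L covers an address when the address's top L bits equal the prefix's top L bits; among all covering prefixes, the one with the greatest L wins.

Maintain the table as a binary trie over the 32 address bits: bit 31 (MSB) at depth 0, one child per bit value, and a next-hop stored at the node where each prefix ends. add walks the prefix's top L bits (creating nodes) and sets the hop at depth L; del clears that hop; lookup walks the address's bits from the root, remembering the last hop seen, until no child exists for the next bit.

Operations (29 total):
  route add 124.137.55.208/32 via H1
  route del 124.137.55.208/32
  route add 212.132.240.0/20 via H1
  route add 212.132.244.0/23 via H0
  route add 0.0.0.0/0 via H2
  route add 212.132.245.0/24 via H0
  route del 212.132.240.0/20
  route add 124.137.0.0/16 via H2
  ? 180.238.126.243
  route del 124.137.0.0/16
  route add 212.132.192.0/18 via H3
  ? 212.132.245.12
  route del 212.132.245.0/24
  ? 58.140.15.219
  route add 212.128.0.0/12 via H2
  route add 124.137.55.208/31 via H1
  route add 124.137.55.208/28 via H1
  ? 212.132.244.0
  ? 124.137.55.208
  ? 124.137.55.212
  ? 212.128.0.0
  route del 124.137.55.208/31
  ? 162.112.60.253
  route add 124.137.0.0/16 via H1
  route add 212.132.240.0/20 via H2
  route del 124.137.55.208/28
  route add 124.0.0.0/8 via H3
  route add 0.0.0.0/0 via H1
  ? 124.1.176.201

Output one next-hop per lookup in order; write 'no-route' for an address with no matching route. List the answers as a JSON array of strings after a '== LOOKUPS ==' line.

Apply in order:
  + 124.137.55.208/32 (H1) depth=32
  del 124.137.55.208/32 (clear depth 32)
  + 212.132.240.0/20 (H1) depth=20
  + 212.132.244.0/23 (H0) depth=23
  + 0.0.0.0/0 (H2) depth=0
  + 212.132.245.0/24 (H0) depth=24
  del 212.132.240.0/20 (clear depth 20)
  + 124.137.0.0/16 (H2) depth=16
  ? 180.238.126.243  path d0:H2→d1:-  best=H2
  del 124.137.0.0/16 (clear depth 16)
  + 212.132.192.0/18 (H3) depth=18
  ? 212.132.245.12  path d0:H2→d1:-→d2:-→d3:-→d4:-→d5:-→d6:-→d7:-→d8:-→d9:-→d10:-→d11:-→d12:-→d13:-→d14:-→d15:-→d16:-→d17:-→d18:H3→d19:-→d20:-→d21:-→d22:-→d23:H0→d24:H0  best=H0
  del 212.132.245.0/24 (clear depth 24)
  ? 58.140.15.219  path d0:H2→d1:-  best=H2
  + 212.128.0.0/12 (H2) depth=12
  + 124.137.55.208/31 (H1) depth=31
  + 124.137.55.208/28 (H1) depth=28
  ? 212.132.244.0  path d0:H2→d1:-→d2:-→d3:-→d4:-→d5:-→d6:-→d7:-→d8:-→d9:-→d10:-→d11:-→d12:H2→d13:-→d14:-→d15:-→d16:-→d17:-→d18:H3→d19:-→d20:-→d21:-→d22:-→d23:H0  best=H0
  ? 124.137.55.208  path d0:H2→d1:-→d2:-→d3:-→d4:-→d5:-→d6:-→d7:-→d8:-→d9:-→d10:-→d11:-→d12:-→d13:-→d14:-→d15:-→d16:-→d17:-→d18:-→d19:-→d20:-→d21:-→d22:-→d23:-→d24:-→d25:-→d26:-→d27:-→d28:H1→d29:-→d30:-→d31:H1→d32:-  best=H1
  ? 124.137.55.212  path d0:H2→d1:-→d2:-→d3:-→d4:-→d5:-→d6:-→d7:-→d8:-→d9:-→d10:-→d11:-→d12:-→d13:-→d14:-→d15:-→d16:-→d17:-→d18:-→d19:-→d20:-→d21:-→d22:-→d23:-→d24:-→d25:-→d26:-→d27:-→d28:H1→d29:-  best=H1
  ? 212.128.0.0  path d0:H2→d1:-→d2:-→d3:-→d4:-→d5:-→d6:-→d7:-→d8:-→d9:-→d10:-→d11:-→d12:H2→d13:-  best=H2
  del 124.137.55.208/31 (clear depth 31)
  ? 162.112.60.253  path d0:H2→d1:-  best=H2
  + 124.137.0.0/16 (H1) depth=16
  + 212.132.240.0/20 (H2) depth=20
  del 124.137.55.208/28 (clear depth 28)
  + 124.0.0.0/8 (H3) depth=8
  + 0.0.0.0/0 (H1) depth=0
  ? 124.1.176.201  path d0:H1→d1:-→d2:-→d3:-→d4:-→d5:-→d6:-→d7:-→d8:H3  best=H3

== LOOKUPS ==
["H2","H0","H2","H0","H1","H1","H2","H2","H3"]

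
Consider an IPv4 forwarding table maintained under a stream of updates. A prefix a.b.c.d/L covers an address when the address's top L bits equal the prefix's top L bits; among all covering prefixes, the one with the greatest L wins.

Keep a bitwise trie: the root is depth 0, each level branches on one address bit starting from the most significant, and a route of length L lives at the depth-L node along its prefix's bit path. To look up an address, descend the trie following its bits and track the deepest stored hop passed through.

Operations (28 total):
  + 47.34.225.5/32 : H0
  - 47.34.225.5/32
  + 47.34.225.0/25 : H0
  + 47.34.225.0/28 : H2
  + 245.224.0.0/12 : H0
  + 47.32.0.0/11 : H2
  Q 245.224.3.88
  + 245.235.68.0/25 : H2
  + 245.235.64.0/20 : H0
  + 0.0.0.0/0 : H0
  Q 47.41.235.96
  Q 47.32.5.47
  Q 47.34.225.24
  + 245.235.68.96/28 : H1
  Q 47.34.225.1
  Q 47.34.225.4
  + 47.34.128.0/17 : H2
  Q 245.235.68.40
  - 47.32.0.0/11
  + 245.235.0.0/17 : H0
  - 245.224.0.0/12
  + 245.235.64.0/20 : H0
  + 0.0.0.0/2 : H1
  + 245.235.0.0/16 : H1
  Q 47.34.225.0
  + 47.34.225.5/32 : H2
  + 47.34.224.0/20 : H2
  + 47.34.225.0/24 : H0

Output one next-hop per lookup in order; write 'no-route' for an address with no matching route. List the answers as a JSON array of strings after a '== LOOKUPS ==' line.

Apply in order:
  + 47.34.225.5/32 (H0) depth=32
  - 47.34.225.5/32 clear@32
  + 47.34.225.0/25 (H0) depth=25
  + 47.34.225.0/28 (H2) depth=28
  + 245.224.0.0/12 (H0) depth=12
  + 47.32.0.0/11 (H2) depth=11
  ? 245.224.3.88  path d0:-→d1:-→d2:-→d3:-→d4:-→d5:-→d6:-→d7:-→d8:-→d9:-→d10:-→d11:-→d12:H0  best=H0
  + 245.235.68.0/25 (H2) depth=25
  + 245.235.64.0/20 (H0) depth=20
  + 0.0.0.0/0 (H0) depth=0
  ? 47.41.235.96  path d0:H0→d1:-→d2:-→d3:-→d4:-→d5:-→d6:-→d7:-→d8:-→d9:-→d10:-→d11:H2→d12:-  best=H2
  ? 47.32.5.47  path d0:H0→d1:-→d2:-→d3:-→d4:-→d5:-→d6:-→d7:-→d8:-→d9:-→d10:-→d11:H2→d12:-→d13:-→d14:-  best=H2
  ? 47.34.225.24  path d0:H0→d1:-→d2:-→d3:-→d4:-→d5:-→d6:-→d7:-→d8:-→d9:-→d10:-→d11:H2→d12:-→d13:-→d14:-→d15:-→d16:-→d17:-→d18:-→d19:-→d20:-→d21:-→d22:-→d23:-→d24:-→d25:H0→d26:-→d27:-  best=H0
  + 245.235.68.96/28 (H1) depth=28
  ? 47.34.225.1  path d0:H0→d1:-→d2:-→d3:-→d4:-→d5:-→d6:-→d7:-→d8:-→d9:-→d10:-→d11:H2→d12:-→d13:-→d14:-→d15:-→d16:-→d17:-→d18:-→d19:-→d20:-→d21:-→d22:-→d23:-→d24:-→d25:H0→d26:-→d27:-→d28:H2→d29:-  best=H2
  ? 47.34.225.4  path d0:H0→d1:-→d2:-→d3:-→d4:-→d5:-→d6:-→d7:-→d8:-→d9:-→d10:-→d11:H2→d12:-→d13:-→d14:-→d15:-→d16:-→d17:-→d18:-→d19:-→d20:-→d21:-→d22:-→d23:-→d24:-→d25:H0→d26:-→d27:-→d28:H2→d29:-→d30:-→d31:-  best=H2
  + 47.34.128.0/17 (H2) depth=17
  ? 245.235.68.40  path d0:H0→d1:-→d2:-→d3:-→d4:-→d5:-→d6:-→d7:-→d8:-→d9:-→d10:-→d11:-→d12:H0→d13:-→d14:-→d15:-→d16:-→d17:-→d18:-→d19:-→d20:H0→d21:-→d22:-→d23:-→d24:-→d25:H2  best=H2
  - 47.32.0.0/11 clear@11
  + 245.235.0.0/17 (H0) depth=17
  - 245.224.0.0/12 clear@12
  + 245.235.64.0/20 (H0) depth=20
  + 0.0.0.0/2 (H1) depth=2
  + 245.235.0.0/16 (H1) depth=16
  ? 47.34.225.0  path d0:H0→d1:-→d2:H1→d3:-→d4:-→d5:-→d6:-→d7:-→d8:-→d9:-→d10:-→d11:-→d12:-→d13:-→d14:-→d15:-→d16:-→d17:H2→d18:-→d19:-→d20:-→d21:-→d22:-→d23:-→d24:-→d25:H0→d26:-→d27:-→d28:H2→d29:-  best=H2
  + 47.34.225.5/32 (H2) depth=32
  + 47.34.224.0/20 (H2) depth=20
  + 47.34.225.0/24 (H0) depth=24

== LOOKUPS ==
["H0","H2","H2","H0","H2","H2","H2","H2"]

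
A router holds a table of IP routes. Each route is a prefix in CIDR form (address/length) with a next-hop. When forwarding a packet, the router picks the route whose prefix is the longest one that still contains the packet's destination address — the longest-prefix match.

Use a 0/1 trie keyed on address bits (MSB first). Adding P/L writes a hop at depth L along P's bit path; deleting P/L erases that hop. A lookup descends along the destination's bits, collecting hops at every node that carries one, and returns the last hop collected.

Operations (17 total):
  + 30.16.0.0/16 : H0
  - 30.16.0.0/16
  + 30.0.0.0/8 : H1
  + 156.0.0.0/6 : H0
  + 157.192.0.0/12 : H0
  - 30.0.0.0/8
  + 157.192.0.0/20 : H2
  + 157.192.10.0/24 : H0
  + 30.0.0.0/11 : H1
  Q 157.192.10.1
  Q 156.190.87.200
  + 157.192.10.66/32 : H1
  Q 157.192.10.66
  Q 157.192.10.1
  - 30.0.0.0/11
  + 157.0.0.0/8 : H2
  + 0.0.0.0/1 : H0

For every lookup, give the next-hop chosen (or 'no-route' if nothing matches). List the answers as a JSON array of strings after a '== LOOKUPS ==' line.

Process each operation:
  add 30.16.0.0/16 -> H0 at depth 16
  - 30.16.0.0/16 clear@16
  add 30.0.0.0/8 -> H1 at depth 8
  add 156.0.0.0/6 -> H0 at depth 6
  add 157.192.0.0/12 -> H0 at depth 12
  - 30.0.0.0/8 clear@8
  add 157.192.0.0/20 -> H2 at depth 20
  add 157.192.10.0/24 -> H0 at depth 24
  add 30.0.0.0/11 -> H1 at depth 11
  lookup 157.192.10.1: bits 100111011100000000001010 walk d0:-→d1:-→d2:-→d3:-→d4:-→d5:-→d6:H0→d7:-→d8:-→d9:-→d10:-→d11:-→d12:H0→d13:-→d14:-→d15:-→d16:-→d17:-→d18:-→d19:-→d20:H2→d21:-→d22:-→d23:-→d24:H0 -> H0
  lookup 156.190.87.200: bits 1001110 walk d0:-→d1:-→d2:-→d3:-→d4:-→d5:-→d6:H0→d7:- -> H0
  add 157.192.10.66/32 -> H1 at depth 32
  lookup 157.192.10.66: bits 10011101110000000000101001000010 walk d0:-→d1:-→d2:-→d3:-→d4:-→d5:-→d6:H0→d7:-→d8:-→d9:-→d10:-→d11:-→d12:H0→d13:-→d14:-→d15:-→d16:-→d17:-→d18:-→d19:-→d20:H2→d21:-→d22:-→d23:-→d24:H0→d25:-→d26:-→d27:-→d28:-→d29:-→d30:-→d31:-→d32:H1 -> H1
  lookup 157.192.10.1: bits 1001110111000000000010100 walk d0:-→d1:-→d2:-→d3:-→d4:-→d5:-→d6:H0→d7:-→d8:-→d9:-→d10:-→d11:-→d12:H0→d13:-→d14:-→d15:-→d16:-→d17:-→d18:-→d19:-→d20:H2→d21:-→d22:-→d23:-→d24:H0→d25:- -> H0
  - 30.0.0.0/11 clear@11
  add 157.0.0.0/8 -> H2 at depth 8
  add 0.0.0.0/1 -> H0 at depth 1

== LOOKUPS ==
["H0","H0","H1","H0"]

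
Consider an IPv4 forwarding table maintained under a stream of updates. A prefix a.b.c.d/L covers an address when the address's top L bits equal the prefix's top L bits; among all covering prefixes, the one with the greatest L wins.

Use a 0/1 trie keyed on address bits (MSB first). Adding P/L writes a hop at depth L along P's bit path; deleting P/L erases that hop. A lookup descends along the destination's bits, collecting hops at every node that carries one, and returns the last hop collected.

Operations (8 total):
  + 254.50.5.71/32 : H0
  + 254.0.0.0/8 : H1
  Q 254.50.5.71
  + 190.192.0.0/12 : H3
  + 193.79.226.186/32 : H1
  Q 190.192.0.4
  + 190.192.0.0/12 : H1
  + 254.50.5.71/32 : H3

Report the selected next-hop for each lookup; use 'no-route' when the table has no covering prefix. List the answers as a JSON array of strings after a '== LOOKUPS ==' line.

Trace:
  add 254.50.5.71/32 -> H0 at depth 32
  add 254.0.0.0/8 -> H1 at depth 8
  Q 254.50.5.71: descend 11111110001100100000010101000111 ; hops seen [H1,H0] ; pick H0
  add 190.192.0.0/12 -> H3 at depth 12
  add 193.79.226.186/32 -> H1 at depth 32
  Q 190.192.0.4: descend 101111101100 ; hops seen [H3] ; pick H3
  add 190.192.0.0/12 -> H1 at depth 12
  add 254.50.5.71/32 -> H3 at depth 32

== LOOKUPS ==
["H0","H3"]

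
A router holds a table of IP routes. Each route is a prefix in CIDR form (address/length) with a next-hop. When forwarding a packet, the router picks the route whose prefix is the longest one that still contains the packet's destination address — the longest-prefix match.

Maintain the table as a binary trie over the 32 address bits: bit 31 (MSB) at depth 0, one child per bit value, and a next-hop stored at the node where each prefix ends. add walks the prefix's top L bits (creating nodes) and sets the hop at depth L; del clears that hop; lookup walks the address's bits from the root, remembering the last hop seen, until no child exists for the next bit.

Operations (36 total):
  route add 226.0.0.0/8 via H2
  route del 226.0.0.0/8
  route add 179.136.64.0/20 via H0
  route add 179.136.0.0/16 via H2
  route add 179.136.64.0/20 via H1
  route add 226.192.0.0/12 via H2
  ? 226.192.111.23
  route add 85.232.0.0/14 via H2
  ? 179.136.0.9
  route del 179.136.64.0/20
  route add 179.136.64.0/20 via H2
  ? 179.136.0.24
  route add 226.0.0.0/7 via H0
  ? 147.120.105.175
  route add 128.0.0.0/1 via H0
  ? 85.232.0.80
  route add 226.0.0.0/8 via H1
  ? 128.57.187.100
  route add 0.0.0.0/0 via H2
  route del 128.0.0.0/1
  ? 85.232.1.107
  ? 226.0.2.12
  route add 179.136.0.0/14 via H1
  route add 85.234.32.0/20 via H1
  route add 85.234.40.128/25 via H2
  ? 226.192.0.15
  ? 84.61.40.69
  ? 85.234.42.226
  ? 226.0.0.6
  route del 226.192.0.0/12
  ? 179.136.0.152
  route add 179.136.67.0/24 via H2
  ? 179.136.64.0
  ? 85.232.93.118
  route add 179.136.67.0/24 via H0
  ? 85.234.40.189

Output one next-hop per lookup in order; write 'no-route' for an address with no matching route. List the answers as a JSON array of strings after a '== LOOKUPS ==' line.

Process each operation:
  add 226.0.0.0/8 -> H2 at depth 8
  - 226.0.0.0/8 clear@8
  add 179.136.64.0/20 -> H0 at depth 20
  add 179.136.0.0/16 -> H2 at depth 16
  add 179.136.64.0/20 -> H1 at depth 20
  add 226.192.0.0/12 -> H2 at depth 12
  ? 226.192.111.23  path d0:-→d1:-→d2:-→d3:-→d4:-→d5:-→d6:-→d7:-→d8:-→d9:-→d10:-→d11:-→d12:H2  best=H2
  add 85.232.0.0/14 -> H2 at depth 14
  ? 179.136.0.9  path d0:-→d1:-→d2:-→d3:-→d4:-→d5:-→d6:-→d7:-→d8:-→d9:-→d10:-→d11:-→d12:-→d13:-→d14:-→d15:-→d16:H2→d17:-  best=H2
  - 179.136.64.0/20 clear@20
  add 179.136.64.0/20 -> H2 at depth 20
  ? 179.136.0.24  path d0:-→d1:-→d2:-→d3:-→d4:-→d5:-→d6:-→d7:-→d8:-→d9:-→d10:-→d11:-→d12:-→d13:-→d14:-→d15:-→d16:H2→d17:-  best=H2
  add 226.0.0.0/7 -> H0 at depth 7
  ? 147.120.105.175  path d0:-→d1:-→d2:-  best=no-route
  add 128.0.0.0/1 -> H0 at depth 1
  ? 85.232.0.80  path d0:-→d1:-→d2:-→d3:-→d4:-→d5:-→d6:-→d7:-→d8:-→d9:-→d10:-→d11:-→d12:-→d13:-→d14:H2  best=H2
  add 226.0.0.0/8 -> H1 at depth 8
  ? 128.57.187.100  path d0:-→d1:H0→d2:-  best=H0
  add 0.0.0.0/0 -> H2 at depth 0
  - 128.0.0.0/1 clear@1
  ? 85.232.1.107  path d0:H2→d1:-→d2:-→d3:-→d4:-→d5:-→d6:-→d7:-→d8:-→d9:-→d10:-→d11:-→d12:-→d13:-→d14:H2  best=H2
  ? 226.0.2.12  path d0:H2→d1:-→d2:-→d3:-→d4:-→d5:-→d6:-→d7:H0→d8:H1  best=H1
  add 179.136.0.0/14 -> H1 at depth 14
  add 85.234.32.0/20 -> H1 at depth 20
  add 85.234.40.128/25 -> H2 at depth 25
  ? 226.192.0.15  path d0:H2→d1:-→d2:-→d3:-→d4:-→d5:-→d6:-→d7:H0→d8:H1→d9:-→d10:-→d11:-→d12:H2  best=H2
  ? 84.61.40.69  path d0:H2→d1:-→d2:-→d3:-→d4:-→d5:-→d6:-→d7:-  best=H2
  ? 85.234.42.226  path d0:H2→d1:-→d2:-→d3:-→d4:-→d5:-→d6:-→d7:-→d8:-→d9:-→d10:-→d11:-→d12:-→d13:-→d14:H2→d15:-→d16:-→d17:-→d18:-→d19:-→d20:H1→d21:-→d22:-  best=H1
  ? 226.0.0.6  path d0:H2→d1:-→d2:-→d3:-→d4:-→d5:-→d6:-→d7:H0→d8:H1  best=H1
  - 226.192.0.0/12 clear@12
  ? 179.136.0.152  path d0:H2→d1:-→d2:-→d3:-→d4:-→d5:-→d6:-→d7:-→d8:-→d9:-→d10:-→d11:-→d12:-→d13:-→d14:H1→d15:-→d16:H2→d17:-  best=H2
  add 179.136.67.0/24 -> H2 at depth 24
  ? 179.136.64.0  path d0:H2→d1:-→d2:-→d3:-→d4:-→d5:-→d6:-→d7:-→d8:-→d9:-→d10:-→d11:-→d12:-→d13:-→d14:H1→d15:-→d16:H2→d17:-→d18:-→d19:-→d20:H2→d21:-→d22:-  best=H2
  ? 85.232.93.118  path d0:H2→d1:-→d2:-→d3:-→d4:-→d5:-→d6:-→d7:-→d8:-→d9:-→d10:-→d11:-→d12:-→d13:-→d14:H2  best=H2
  add 179.136.67.0/24 -> H0 at depth 24
  ? 85.234.40.189  path d0:H2→d1:-→d2:-→d3:-→d4:-→d5:-→d6:-→d7:-→d8:-→d9:-→d10:-→d11:-→d12:-→d13:-→d14:H2→d15:-→d16:-→d17:-→d18:-→d19:-→d20:H1→d21:-→d22:-→d23:-→d24:-→d25:H2  best=H2

== LOOKUPS ==
["H2","H2","H2","no-route","H2","H0","H2","H1","H2","H2","H1","H1","H2","H2","H2","H2"]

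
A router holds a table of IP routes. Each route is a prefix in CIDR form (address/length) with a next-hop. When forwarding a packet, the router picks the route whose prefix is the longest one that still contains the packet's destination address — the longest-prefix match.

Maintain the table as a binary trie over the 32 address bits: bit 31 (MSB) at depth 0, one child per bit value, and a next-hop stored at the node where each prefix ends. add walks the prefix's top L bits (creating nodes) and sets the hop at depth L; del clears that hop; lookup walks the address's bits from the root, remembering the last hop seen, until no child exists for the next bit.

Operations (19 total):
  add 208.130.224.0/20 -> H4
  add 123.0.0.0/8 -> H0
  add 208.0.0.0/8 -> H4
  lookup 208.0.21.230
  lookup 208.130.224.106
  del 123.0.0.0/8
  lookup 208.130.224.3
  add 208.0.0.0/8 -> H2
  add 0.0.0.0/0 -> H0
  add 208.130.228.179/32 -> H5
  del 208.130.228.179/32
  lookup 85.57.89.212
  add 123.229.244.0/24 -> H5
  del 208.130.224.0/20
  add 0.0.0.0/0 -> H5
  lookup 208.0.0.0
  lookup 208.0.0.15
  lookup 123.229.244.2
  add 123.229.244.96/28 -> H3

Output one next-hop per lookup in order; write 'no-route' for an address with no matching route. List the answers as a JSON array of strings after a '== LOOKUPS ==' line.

Process each operation:
  add 208.130.224.0/20 -> H4 at depth 20
  add 123.0.0.0/8 -> H0 at depth 8
  add 208.0.0.0/8 -> H4 at depth 8
  lookup 208.0.21.230: bits 11010000 walk d0:-→d1:-→d2:-→d3:-→d4:-→d5:-→d6:-→d7:-→d8:H4 -> H4
  lookup 208.130.224.106: bits 11010000100000101110 walk d0:-→d1:-→d2:-→d3:-→d4:-→d5:-→d6:-→d7:-→d8:H4→d9:-→d10:-→d11:-→d12:-→d13:-→d14:-→d15:-→d16:-→d17:-→d18:-→d19:-→d20:H4 -> H4
  del 123.0.0.0/8 (clear depth 8)
  lookup 208.130.224.3: bits 11010000100000101110 walk d0:-→d1:-→d2:-→d3:-→d4:-→d5:-→d6:-→d7:-→d8:H4→d9:-→d10:-→d11:-→d12:-→d13:-→d14:-→d15:-→d16:-→d17:-→d18:-→d19:-→d20:H4 -> H4
  add 208.0.0.0/8 -> H2 at depth 8
  add 0.0.0.0/0 -> H0 at depth 0
  add 208.130.228.179/32 -> H5 at depth 32
  del 208.130.228.179/32 (clear depth 32)
  lookup 85.57.89.212: bits 01 walk d0:H0→d1:-→d2:- -> H0
  add 123.229.244.0/24 -> H5 at depth 24
  del 208.130.224.0/20 (clear depth 20)
  add 0.0.0.0/0 -> H5 at depth 0
  lookup 208.0.0.0: bits 11010000 walk d0:H5→d1:-→d2:-→d3:-→d4:-→d5:-→d6:-→d7:-→d8:H2 -> H2
  lookup 208.0.0.15: bits 11010000 walk d0:H5→d1:-→d2:-→d3:-→d4:-→d5:-→d6:-→d7:-→d8:H2 -> H2
  lookup 123.229.244.2: bits 011110111110010111110100 walk d0:H5→d1:-→d2:-→d3:-→d4:-→d5:-→d6:-→d7:-→d8:-→d9:-→d10:-→d11:-→d12:-→d13:-→d14:-→d15:-→d16:-→d17:-→d18:-→d19:-→d20:-→d21:-→d22:-→d23:-→d24:H5 -> H5
  add 123.229.244.96/28 -> H3 at depth 28

== LOOKUPS ==
["H4","H4","H4","H0","H2","H2","H5"]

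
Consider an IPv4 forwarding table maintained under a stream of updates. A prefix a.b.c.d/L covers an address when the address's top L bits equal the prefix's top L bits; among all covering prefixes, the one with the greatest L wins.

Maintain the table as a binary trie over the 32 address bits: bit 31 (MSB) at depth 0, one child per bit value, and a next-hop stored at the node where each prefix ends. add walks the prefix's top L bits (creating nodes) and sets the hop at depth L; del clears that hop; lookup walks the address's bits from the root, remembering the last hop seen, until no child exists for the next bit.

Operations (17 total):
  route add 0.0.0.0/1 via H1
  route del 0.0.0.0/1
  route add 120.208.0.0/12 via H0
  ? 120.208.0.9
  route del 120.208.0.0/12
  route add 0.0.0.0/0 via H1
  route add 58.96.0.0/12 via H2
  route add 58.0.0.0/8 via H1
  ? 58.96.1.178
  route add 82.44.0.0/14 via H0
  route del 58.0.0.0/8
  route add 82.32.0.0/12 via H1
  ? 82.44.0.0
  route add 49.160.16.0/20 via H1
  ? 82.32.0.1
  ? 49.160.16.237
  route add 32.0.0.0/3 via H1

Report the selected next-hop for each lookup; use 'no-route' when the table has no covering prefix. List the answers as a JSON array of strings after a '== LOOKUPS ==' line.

Process each operation:
  add 0.0.0.0/1 -> H1 at depth 1
  - 0.0.0.0/1 clear@1
  add 120.208.0.0/12 -> H0 at depth 12
  Q 120.208.0.9: descend 011110001101 ; hops seen [H0] ; pick H0
  - 120.208.0.0/12 clear@12
  add 0.0.0.0/0 -> H1 at depth 0
  add 58.96.0.0/12 -> H2 at depth 12
  add 58.0.0.0/8 -> H1 at depth 8
  Q 58.96.1.178: descend 001110100110 ; hops seen [H1,H1,H2] ; pick H2
  add 82.44.0.0/14 -> H0 at depth 14
  - 58.0.0.0/8 clear@8
  add 82.32.0.0/12 -> H1 at depth 12
  Q 82.44.0.0: descend 01010010001011 ; hops seen [H1,H1,H0] ; pick H0
  add 49.160.16.0/20 -> H1 at depth 20
  Q 82.32.0.1: descend 010100100010 ; hops seen [H1,H1] ; pick H1
  Q 49.160.16.237: descend 00110001101000000001 ; hops seen [H1,H1] ; pick H1
  add 32.0.0.0/3 -> H1 at depth 3

== LOOKUPS ==
["H0","H2","H0","H1","H1"]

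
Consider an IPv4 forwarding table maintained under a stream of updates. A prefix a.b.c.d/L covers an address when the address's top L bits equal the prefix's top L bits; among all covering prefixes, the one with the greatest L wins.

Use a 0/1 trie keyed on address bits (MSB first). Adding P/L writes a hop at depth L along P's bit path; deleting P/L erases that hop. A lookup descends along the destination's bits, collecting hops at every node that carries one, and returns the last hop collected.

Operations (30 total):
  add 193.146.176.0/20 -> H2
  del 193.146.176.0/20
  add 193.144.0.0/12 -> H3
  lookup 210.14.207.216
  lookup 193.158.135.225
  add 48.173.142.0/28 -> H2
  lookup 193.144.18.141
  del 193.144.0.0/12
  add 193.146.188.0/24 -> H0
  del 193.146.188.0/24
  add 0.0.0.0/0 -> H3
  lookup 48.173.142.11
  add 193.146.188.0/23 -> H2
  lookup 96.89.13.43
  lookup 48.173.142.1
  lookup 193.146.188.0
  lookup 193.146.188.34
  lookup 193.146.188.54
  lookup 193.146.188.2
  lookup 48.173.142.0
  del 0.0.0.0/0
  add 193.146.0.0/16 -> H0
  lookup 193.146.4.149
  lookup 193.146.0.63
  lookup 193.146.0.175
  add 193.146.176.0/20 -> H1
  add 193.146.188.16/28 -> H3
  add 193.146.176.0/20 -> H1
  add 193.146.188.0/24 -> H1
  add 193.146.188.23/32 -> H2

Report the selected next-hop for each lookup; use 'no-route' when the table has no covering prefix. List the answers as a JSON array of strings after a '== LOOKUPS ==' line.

Apply in order:
  add 193.146.176.0/20 -> H2 at depth 20
  - 193.146.176.0/20 clear@20
  add 193.144.0.0/12 -> H3 at depth 12
  ? 210.14.207.216  path d0:-→d1:-→d2:-→d3:-  best=no-route
  ? 193.158.135.225  path d0:-→d1:-→d2:-→d3:-→d4:-→d5:-→d6:-→d7:-→d8:-→d9:-→d10:-→d11:-→d12:H3  best=H3
  add 48.173.142.0/28 -> H2 at depth 28
  ? 193.144.18.141  path d0:-→d1:-→d2:-→d3:-→d4:-→d5:-→d6:-→d7:-→d8:-→d9:-→d10:-→d11:-→d12:H3→d13:-→d14:-  best=H3
  - 193.144.0.0/12 clear@12
  add 193.146.188.0/24 -> H0 at depth 24
  - 193.146.188.0/24 clear@24
  add 0.0.0.0/0 -> H3 at depth 0
  ? 48.173.142.11  path d0:H3→d1:-→d2:-→d3:-→d4:-→d5:-→d6:-→d7:-→d8:-→d9:-→d10:-→d11:-→d12:-→d13:-→d14:-→d15:-→d16:-→d17:-→d18:-→d19:-→d20:-→d21:-→d22:-→d23:-→d24:-→d25:-→d26:-→d27:-→d28:H2  best=H2
  add 193.146.188.0/23 -> H2 at depth 23
  ? 96.89.13.43  path d0:H3→d1:-  best=H3
  ? 48.173.142.1  path d0:H3→d1:-→d2:-→d3:-→d4:-→d5:-→d6:-→d7:-→d8:-→d9:-→d10:-→d11:-→d12:-→d13:-→d14:-→d15:-→d16:-→d17:-→d18:-→d19:-→d20:-→d21:-→d22:-→d23:-→d24:-→d25:-→d26:-→d27:-→d28:H2  best=H2
  ? 193.146.188.0  path d0:H3→d1:-→d2:-→d3:-→d4:-→d5:-→d6:-→d7:-→d8:-→d9:-→d10:-→d11:-→d12:-→d13:-→d14:-→d15:-→d16:-→d17:-→d18:-→d19:-→d20:-→d21:-→d22:-→d23:H2→d24:-  best=H2
  ? 193.146.188.34  path d0:H3→d1:-→d2:-→d3:-→d4:-→d5:-→d6:-→d7:-→d8:-→d9:-→d10:-→d11:-→d12:-→d13:-→d14:-→d15:-→d16:-→d17:-→d18:-→d19:-→d20:-→d21:-→d22:-→d23:H2→d24:-  best=H2
  ? 193.146.188.54  path d0:H3→d1:-→d2:-→d3:-→d4:-→d5:-→d6:-→d7:-→d8:-→d9:-→d10:-→d11:-→d12:-→d13:-→d14:-→d15:-→d16:-→d17:-→d18:-→d19:-→d20:-→d21:-→d22:-→d23:H2→d24:-  best=H2
  ? 193.146.188.2  path d0:H3→d1:-→d2:-→d3:-→d4:-→d5:-→d6:-→d7:-→d8:-→d9:-→d10:-→d11:-→d12:-→d13:-→d14:-→d15:-→d16:-→d17:-→d18:-→d19:-→d20:-→d21:-→d22:-→d23:H2→d24:-  best=H2
  ? 48.173.142.0  path d0:H3→d1:-→d2:-→d3:-→d4:-→d5:-→d6:-→d7:-→d8:-→d9:-→d10:-→d11:-→d12:-→d13:-→d14:-→d15:-→d16:-→d17:-→d18:-→d19:-→d20:-→d21:-→d22:-→d23:-→d24:-→d25:-→d26:-→d27:-→d28:H2  best=H2
  - 0.0.0.0/0 clear@0
  add 193.146.0.0/16 -> H0 at depth 16
  ? 193.146.4.149  path d0:-→d1:-→d2:-→d3:-→d4:-→d5:-→d6:-→d7:-→d8:-→d9:-→d10:-→d11:-→d12:-→d13:-→d14:-→d15:-→d16:H0  best=H0
  ? 193.146.0.63  path d0:-→d1:-→d2:-→d3:-→d4:-→d5:-→d6:-→d7:-→d8:-→d9:-→d10:-→d11:-→d12:-→d13:-→d14:-→d15:-→d16:H0  best=H0
  ? 193.146.0.175  path d0:-→d1:-→d2:-→d3:-→d4:-→d5:-→d6:-→d7:-→d8:-→d9:-→d10:-→d11:-→d12:-→d13:-→d14:-→d15:-→d16:H0  best=H0
  add 193.146.176.0/20 -> H1 at depth 20
  add 193.146.188.16/28 -> H3 at depth 28
  add 193.146.176.0/20 -> H1 at depth 20
  add 193.146.188.0/24 -> H1 at depth 24
  add 193.146.188.23/32 -> H2 at depth 32

== LOOKUPS ==
["no-route","H3","H3","H2","H3","H2","H2","H2","H2","H2","H2","H0","H0","H0"]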